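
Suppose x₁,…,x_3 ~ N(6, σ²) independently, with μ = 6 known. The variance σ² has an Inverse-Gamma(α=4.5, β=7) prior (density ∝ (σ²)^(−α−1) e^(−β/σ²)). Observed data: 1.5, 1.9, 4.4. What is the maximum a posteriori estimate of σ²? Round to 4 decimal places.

σ̂²_MAP = 3.8300

Sum of squared deviations about the known mean: SS = (1.5−6)² + (1.9−6)² + (4.4−6)² = 39.62.
The Normal likelihood contributes (σ²)^(−n/2) exp(−SS/(2σ²)), so the posterior is Inverse-Gamma(α + n/2, β + SS/2) = Inverse-Gamma(6, 26.81).
The mode of Inverse-Gamma(a, b) is b/(a+1) = 26.81/7 ≈ 3.8300.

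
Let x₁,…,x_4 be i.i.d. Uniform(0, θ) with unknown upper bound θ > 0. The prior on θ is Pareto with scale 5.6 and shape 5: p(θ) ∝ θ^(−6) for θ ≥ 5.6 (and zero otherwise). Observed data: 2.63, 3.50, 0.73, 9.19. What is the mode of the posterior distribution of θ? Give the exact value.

The Uniform(0, θ) likelihood is θ^(−n) for θ ≥ max(xᵢ), zero otherwise. Here max(xᵢ) = 9.19.
Posterior ∝ θ^(−6) · θ^(−4) = θ^(−10) on θ ≥ max(5.6, 9.19) = 9.19.
This density is strictly decreasing in θ, so the posterior mode lies at the lower boundary of the support.

θ̂_MAP = 9.19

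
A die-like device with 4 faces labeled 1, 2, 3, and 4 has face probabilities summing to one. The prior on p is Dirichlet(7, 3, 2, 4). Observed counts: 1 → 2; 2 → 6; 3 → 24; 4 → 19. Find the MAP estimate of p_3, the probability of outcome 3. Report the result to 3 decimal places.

The posterior is Dirichlet(αᵢ + nᵢ) = Dirichlet(9, 9, 26, 23).
For a Dirichlet(a₁,…,a_K) with all aᵢ > 1, the mode has j-th component (aⱼ − 1)/(Σaᵢ − K).
Here Σaᵢ = 67 and K = 4, so p_3 = (26 − 1)/(67 − 4) = 25/63 ≈ 0.397.

MAP estimate: 0.397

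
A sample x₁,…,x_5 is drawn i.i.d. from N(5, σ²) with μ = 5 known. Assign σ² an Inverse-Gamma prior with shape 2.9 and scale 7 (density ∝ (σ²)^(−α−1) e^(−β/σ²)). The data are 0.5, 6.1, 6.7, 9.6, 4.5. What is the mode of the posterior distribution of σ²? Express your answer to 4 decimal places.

Sum of squared deviations about the known mean: SS = (0.5−5)² + (6.1−5)² + (6.7−5)² + (9.6−5)² + (4.5−5)² = 45.76.
The Normal likelihood contributes (σ²)^(−n/2) exp(−SS/(2σ²)), so the posterior is Inverse-Gamma(α + n/2, β + SS/2) = Inverse-Gamma(5.4, 29.88).
The mode of Inverse-Gamma(a, b) is b/(a+1) = 29.88/6.4 ≈ 4.6688.

σ̂²_MAP = 4.6688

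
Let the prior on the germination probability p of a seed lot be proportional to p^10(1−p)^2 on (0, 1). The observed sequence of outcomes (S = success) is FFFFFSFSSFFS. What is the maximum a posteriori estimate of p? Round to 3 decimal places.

p̂_MAP = 0.583

The prior density ∝ p^10(1−p)^2 is the kernel of Beta(11, 3).
Data: 4 successes in 12 trials (from the sequence). The binomial likelihood contributes p^4(1−p)^8, so the posterior is Beta(11+4, 3+8) = Beta(15, 11).
For Beta(a, b) with a, b > 1 the mode is (a−1)/(a+b−2) = 14/24 ≈ 0.583.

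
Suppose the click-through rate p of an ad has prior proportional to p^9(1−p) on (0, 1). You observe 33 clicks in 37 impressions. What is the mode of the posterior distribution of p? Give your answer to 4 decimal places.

The prior density ∝ p^9(1−p)^1 is the kernel of Beta(10, 2).
Data: 33 successes in 37 trials. The binomial likelihood contributes p^33(1−p)^4, so the posterior is Beta(10+33, 2+4) = Beta(43, 6).
For Beta(a, b) with a, b > 1 the mode is (a−1)/(a+b−2) = 42/47 ≈ 0.8936.

p̂_MAP = 0.8936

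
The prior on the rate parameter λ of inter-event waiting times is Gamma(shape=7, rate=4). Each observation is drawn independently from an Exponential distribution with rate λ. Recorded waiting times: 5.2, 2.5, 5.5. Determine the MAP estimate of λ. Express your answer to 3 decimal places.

The Exponential(rate=λ) likelihood is ∝ λ^n e^(−λΣtᵢ). Here n = 3 and Σtᵢ = 5.2 + 2.5 + 5.5 = 13.2.
Posterior ∝ λ^6e^(−4λ) · λ^3e^(−13.2λ) = λ^9e^(−17.2λ), i.e. Gamma(10, 17.2).
Mode = (a−1)/b = 9/17.2 ≈ 0.523.

λ̂_MAP = 0.523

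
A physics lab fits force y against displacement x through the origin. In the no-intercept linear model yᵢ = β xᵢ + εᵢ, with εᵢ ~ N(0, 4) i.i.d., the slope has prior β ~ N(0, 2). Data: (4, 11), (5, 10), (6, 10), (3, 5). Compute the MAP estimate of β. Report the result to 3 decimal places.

log p(β | y) = −Σ(yᵢ − βxᵢ)²/(2·4) − β²/(2·2) + const.
Setting the derivative to zero: Σxᵢ(yᵢ − βxᵢ)/4 − β/2 = 0, so β = Σxᵢyᵢ / (Σxᵢ² + σ²/τ²).
Σxᵢyᵢ = 4·11 + 5·10 + 6·10 + 3·5 = 169; Σxᵢ² = 86; σ²/τ² = 2.
β̂_MAP = 169 / (86 + 2) = 169/88 ≈ 1.920.

β̂_MAP = 1.920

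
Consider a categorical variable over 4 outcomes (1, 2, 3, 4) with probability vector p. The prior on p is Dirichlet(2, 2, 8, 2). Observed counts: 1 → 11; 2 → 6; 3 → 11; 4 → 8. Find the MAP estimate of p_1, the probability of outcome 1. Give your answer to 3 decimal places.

The posterior is Dirichlet(αᵢ + nᵢ) = Dirichlet(13, 8, 19, 10).
For a Dirichlet(a₁,…,a_K) with all aᵢ > 1, the mode has j-th component (aⱼ − 1)/(Σaᵢ − K).
Here Σaᵢ = 50 and K = 4, so p_1 = (13 − 1)/(50 − 4) = 12/46 ≈ 0.261.

MAP estimate: 0.261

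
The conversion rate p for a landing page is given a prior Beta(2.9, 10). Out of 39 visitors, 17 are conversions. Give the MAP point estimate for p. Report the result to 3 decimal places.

Prior: Beta(2.9, 10).
Data: 17 successes in 39 trials. The binomial likelihood contributes p^17(1−p)^22, so the posterior is Beta(2.9+17, 10+22) = Beta(19.9, 32).
For Beta(a, b) with a, b > 1 the mode is (a−1)/(a+b−2) = 18.9/49.9 ≈ 0.379.

p̂_MAP = 0.379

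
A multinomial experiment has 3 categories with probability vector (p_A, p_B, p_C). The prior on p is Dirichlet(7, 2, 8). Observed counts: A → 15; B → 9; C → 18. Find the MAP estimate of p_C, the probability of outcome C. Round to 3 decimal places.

MAP estimate of p_C = 0.446

The posterior is Dirichlet(αᵢ + nᵢ) = Dirichlet(22, 11, 26).
For a Dirichlet(a₁,…,a_K) with all aᵢ > 1, the mode has j-th component (aⱼ − 1)/(Σaᵢ − K).
Here Σaᵢ = 59 and K = 3, so p_C = (26 − 1)/(59 − 3) = 25/56 ≈ 0.446.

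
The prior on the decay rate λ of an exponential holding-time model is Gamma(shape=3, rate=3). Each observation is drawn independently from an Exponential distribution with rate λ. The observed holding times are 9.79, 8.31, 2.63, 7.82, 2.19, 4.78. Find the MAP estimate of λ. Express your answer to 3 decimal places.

The Exponential(rate=λ) likelihood is ∝ λ^n e^(−λΣtᵢ). Here n = 6 and Σtᵢ = 9.79 + 8.31 + 2.63 + 7.82 + 2.19 + 4.78 = 35.52.
Posterior ∝ λ^2e^(−3λ) · λ^6e^(−35.52λ) = λ^8e^(−38.52λ), i.e. Gamma(9, 38.52).
Mode = (a−1)/b = 8/38.52 ≈ 0.208.

λ̂_MAP = 0.208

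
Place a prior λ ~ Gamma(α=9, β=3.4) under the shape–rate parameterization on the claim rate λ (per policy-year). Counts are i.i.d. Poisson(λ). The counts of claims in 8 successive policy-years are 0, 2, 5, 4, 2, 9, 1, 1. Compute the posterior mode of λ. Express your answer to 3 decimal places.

λ̂_MAP = 2.807

Σxᵢ = 0+2+5+4+2+9+1+1 = 24, with n = 8.
Posterior ∝ λ^8e^(−3.4λ) · λ^24e^(−8λ) = λ^32e^(−11.4λ), i.e. Gamma(shape=33, rate=11.4).
The mode of a Gamma(a, b) with a ≥ 1 (shape–rate) is (a−1)/b = 32/11.4 ≈ 2.807.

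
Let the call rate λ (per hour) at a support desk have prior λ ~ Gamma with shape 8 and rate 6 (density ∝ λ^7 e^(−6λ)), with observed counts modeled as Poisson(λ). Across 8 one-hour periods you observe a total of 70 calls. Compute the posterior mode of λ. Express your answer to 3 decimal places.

λ̂_MAP = 5.500

Σxᵢ = 70, n = 8.
Posterior ∝ λ^7e^(−6λ) · λ^70e^(−8λ) = λ^77e^(−14λ), i.e. Gamma(shape=78, rate=14).
The mode of a Gamma(a, b) with a ≥ 1 (shape–rate) is (a−1)/b = 77/14 ≈ 5.500.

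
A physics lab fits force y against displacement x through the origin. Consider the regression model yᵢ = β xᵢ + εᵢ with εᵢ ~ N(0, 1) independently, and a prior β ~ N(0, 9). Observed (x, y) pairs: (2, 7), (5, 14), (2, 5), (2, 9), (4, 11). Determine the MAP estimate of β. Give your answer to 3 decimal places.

log p(β | y) = −Σ(yᵢ − βxᵢ)²/(2·1) − β²/(2·9) + const.
Setting the derivative to zero: Σxᵢ(yᵢ − βxᵢ)/1 − β/9 = 0, so β = Σxᵢyᵢ / (Σxᵢ² + σ²/τ²).
Σxᵢyᵢ = 2·7 + 5·14 + 2·5 + 2·9 + 4·11 = 156; Σxᵢ² = 53; σ²/τ² = 1/9.
β̂_MAP = 156 / (53 + 1/9) = 156/(478/9) = 702/239 ≈ 2.937.

β̂_MAP = 2.937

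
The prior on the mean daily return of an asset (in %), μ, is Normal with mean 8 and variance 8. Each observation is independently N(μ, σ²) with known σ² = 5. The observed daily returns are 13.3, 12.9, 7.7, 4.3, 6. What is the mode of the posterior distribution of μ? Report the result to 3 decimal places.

n = 5; x̄ = (13.3 + 12.9 + 7.7 + 4.3 + 6)/5 = 44.2/5 = 8.84.
For a Normal prior and Normal likelihood with known variance, the posterior is Normal; its mode equals its mean, the precision-weighted average.
Prior precision 1/σ₀² = 1/8 = 0.125; data precision n/σ² = 5/5 = 1.
μ̂ = (0.125·8 + 1·8.84) / (0.125 + 1) = 9.84/1.125 = 656/75 ≈ 8.747.

μ̂_MAP = 8.747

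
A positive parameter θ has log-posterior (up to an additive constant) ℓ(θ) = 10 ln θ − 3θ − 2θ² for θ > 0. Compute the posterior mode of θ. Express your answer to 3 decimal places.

θ̂_MAP = 1.250

ℓ'(θ) = 10/θ − 3 − 4θ. Setting this to zero and multiplying by θ: 4θ² + 3θ − 10 = 0.
θ = (−3 + √(3² + 4·4·10)) / (2·4) = (−3 + √169) / 8 = (−3 + 13)/8 = 5/4.
ℓ''(θ) = −10/θ² − 4 < 0, confirming a maximum.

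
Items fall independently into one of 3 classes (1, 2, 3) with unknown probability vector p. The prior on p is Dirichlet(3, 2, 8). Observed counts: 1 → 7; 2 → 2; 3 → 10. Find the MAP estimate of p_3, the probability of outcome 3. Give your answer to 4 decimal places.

MAP estimate: 0.5862

The posterior is Dirichlet(αᵢ + nᵢ) = Dirichlet(10, 4, 18).
For a Dirichlet(a₁,…,a_K) with all aᵢ > 1, the mode has j-th component (aⱼ − 1)/(Σaᵢ − K).
Here Σaᵢ = 32 and K = 3, so p_3 = (18 − 1)/(32 − 3) = 17/29 ≈ 0.5862.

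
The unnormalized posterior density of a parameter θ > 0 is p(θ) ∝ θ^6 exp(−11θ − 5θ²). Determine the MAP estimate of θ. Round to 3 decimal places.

ℓ'(θ) = 6/θ − 11 − 10θ. Setting this to zero and multiplying by θ: 10θ² + 11θ − 6 = 0.
θ = (−11 + √(11² + 4·10·6)) / (2·10) = (−11 + √361) / 20 = (−11 + 19)/20 = 2/5.
ℓ''(θ) = −6/θ² − 10 < 0, confirming a maximum.

θ̂_MAP = 0.400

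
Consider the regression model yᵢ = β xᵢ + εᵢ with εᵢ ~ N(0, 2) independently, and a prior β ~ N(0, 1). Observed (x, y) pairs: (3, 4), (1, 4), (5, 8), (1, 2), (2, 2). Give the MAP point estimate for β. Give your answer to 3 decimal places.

β̂_MAP = 1.476

log p(β | y) = −Σ(yᵢ − βxᵢ)²/(2·2) − β²/(2·1) + const.
Setting the derivative to zero: Σxᵢ(yᵢ − βxᵢ)/2 − β/1 = 0, so β = Σxᵢyᵢ / (Σxᵢ² + σ²/τ²).
Σxᵢyᵢ = 3·4 + 1·4 + 5·8 + 1·2 + 2·2 = 62; Σxᵢ² = 40; σ²/τ² = 2.
β̂_MAP = 62 / (40 + 2) = 62/42 ≈ 1.476.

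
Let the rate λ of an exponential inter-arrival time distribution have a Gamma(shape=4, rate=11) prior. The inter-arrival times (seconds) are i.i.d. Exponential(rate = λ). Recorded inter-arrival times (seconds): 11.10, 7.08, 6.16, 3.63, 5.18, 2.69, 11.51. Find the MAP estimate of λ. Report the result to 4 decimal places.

The Exponential(rate=λ) likelihood is ∝ λ^n e^(−λΣtᵢ). Here n = 7 and Σtᵢ = 11.10 + 7.08 + 6.16 + 3.63 + 5.18 + 2.69 + 11.51 = 47.35.
Posterior ∝ λ^3e^(−11λ) · λ^7e^(−47.35λ) = λ^10e^(−58.35λ), i.e. Gamma(11, 58.35).
Mode = (a−1)/b = 10/58.35 ≈ 0.1714.

λ̂_MAP = 0.1714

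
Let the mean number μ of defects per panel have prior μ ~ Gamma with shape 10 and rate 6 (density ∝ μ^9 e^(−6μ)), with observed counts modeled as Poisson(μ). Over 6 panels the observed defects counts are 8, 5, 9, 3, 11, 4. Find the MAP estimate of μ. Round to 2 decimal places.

μ̂_MAP = 4.08

Σxᵢ = 8+5+9+3+11+4 = 40, with n = 6.
Posterior ∝ μ^9e^(−6μ) · μ^40e^(−6μ) = μ^49e^(−12μ), i.e. Gamma(shape=50, rate=12).
The mode of a Gamma(a, b) with a ≥ 1 (shape–rate) is (a−1)/b = 49/12 ≈ 4.08.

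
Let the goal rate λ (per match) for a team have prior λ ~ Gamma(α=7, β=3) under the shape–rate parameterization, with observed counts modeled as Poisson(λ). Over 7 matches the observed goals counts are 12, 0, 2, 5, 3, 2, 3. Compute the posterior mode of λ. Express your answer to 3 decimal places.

Σxᵢ = 12+0+2+5+3+2+3 = 27, with n = 7.
Posterior ∝ λ^6e^(−3λ) · λ^27e^(−7λ) = λ^33e^(−10λ), i.e. Gamma(shape=34, rate=10).
The mode of a Gamma(a, b) with a ≥ 1 (shape–rate) is (a−1)/b = 33/10 ≈ 3.300.

λ̂_MAP = 3.300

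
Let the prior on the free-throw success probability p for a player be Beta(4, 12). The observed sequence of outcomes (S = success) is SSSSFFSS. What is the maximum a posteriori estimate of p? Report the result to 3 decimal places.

p̂_MAP = 0.409

Prior: Beta(4, 12).
Data: 6 successes in 8 trials (from the sequence). The binomial likelihood contributes p^6(1−p)^2, so the posterior is Beta(4+6, 12+2) = Beta(10, 14).
For Beta(a, b) with a, b > 1 the mode is (a−1)/(a+b−2) = 9/22 ≈ 0.409.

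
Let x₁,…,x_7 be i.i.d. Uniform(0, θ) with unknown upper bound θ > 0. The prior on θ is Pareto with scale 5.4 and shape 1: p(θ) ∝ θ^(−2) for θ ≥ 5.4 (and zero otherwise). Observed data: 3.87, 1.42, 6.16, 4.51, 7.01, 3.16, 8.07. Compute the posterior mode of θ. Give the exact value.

The Uniform(0, θ) likelihood is θ^(−n) for θ ≥ max(xᵢ), zero otherwise. Here max(xᵢ) = 8.07.
Posterior ∝ θ^(−2) · θ^(−7) = θ^(−9) on θ ≥ max(5.4, 8.07) = 8.07.
This density is strictly decreasing in θ, so the posterior mode lies at the lower boundary of the support.

θ̂_MAP = 8.07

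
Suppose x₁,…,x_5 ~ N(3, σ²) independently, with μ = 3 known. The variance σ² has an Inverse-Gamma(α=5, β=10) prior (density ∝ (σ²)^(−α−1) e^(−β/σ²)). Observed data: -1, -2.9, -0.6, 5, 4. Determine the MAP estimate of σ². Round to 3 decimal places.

Sum of squared deviations about the known mean: SS = (-1−3)² + (-2.9−3)² + (-0.6−3)² + (5−3)² + (4−3)² = 68.77.
The Normal likelihood contributes (σ²)^(−n/2) exp(−SS/(2σ²)), so the posterior is Inverse-Gamma(α + n/2, β + SS/2) = Inverse-Gamma(7.5, 44.385).
The mode of Inverse-Gamma(a, b) is b/(a+1) = 44.385/8.5 ≈ 5.222.

σ̂²_MAP = 5.222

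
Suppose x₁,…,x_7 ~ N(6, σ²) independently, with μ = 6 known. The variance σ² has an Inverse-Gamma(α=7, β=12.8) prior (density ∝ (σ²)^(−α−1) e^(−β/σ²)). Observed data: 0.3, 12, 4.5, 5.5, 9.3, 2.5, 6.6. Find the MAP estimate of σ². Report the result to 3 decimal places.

Sum of squared deviations about the known mean: SS = (0.3−6)² + (12−6)² + (4.5−6)² + (5.5−6)² + (9.3−6)² + (2.5−6)² + (6.6−6)² = 94.49.
The Normal likelihood contributes (σ²)^(−n/2) exp(−SS/(2σ²)), so the posterior is Inverse-Gamma(α + n/2, β + SS/2) = Inverse-Gamma(10.5, 60.045).
The mode of Inverse-Gamma(a, b) is b/(a+1) = 60.045/11.5 ≈ 5.221.

σ̂²_MAP = 5.221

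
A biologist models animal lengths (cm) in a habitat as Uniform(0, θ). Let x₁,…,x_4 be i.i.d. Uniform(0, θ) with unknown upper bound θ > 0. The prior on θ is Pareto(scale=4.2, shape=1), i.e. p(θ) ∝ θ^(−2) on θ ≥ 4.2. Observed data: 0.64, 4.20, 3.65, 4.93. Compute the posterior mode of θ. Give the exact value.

θ̂_MAP = 4.93

The Uniform(0, θ) likelihood is θ^(−n) for θ ≥ max(xᵢ), zero otherwise. Here max(xᵢ) = 4.93.
Posterior ∝ θ^(−2) · θ^(−4) = θ^(−6) on θ ≥ max(4.2, 4.93) = 4.93.
This density is strictly decreasing in θ, so the posterior mode lies at the lower boundary of the support.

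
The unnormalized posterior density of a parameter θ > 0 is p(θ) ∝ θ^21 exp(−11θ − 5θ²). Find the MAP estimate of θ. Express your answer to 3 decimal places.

θ̂_MAP = 1.000

ℓ'(θ) = 21/θ − 11 − 10θ. Setting this to zero and multiplying by θ: 10θ² + 11θ − 21 = 0.
θ = (−11 + √(11² + 4·10·21)) / (2·10) = (−11 + √961) / 20 = (−11 + 31)/20 = 1.
ℓ''(θ) = −21/θ² − 10 < 0, confirming a maximum.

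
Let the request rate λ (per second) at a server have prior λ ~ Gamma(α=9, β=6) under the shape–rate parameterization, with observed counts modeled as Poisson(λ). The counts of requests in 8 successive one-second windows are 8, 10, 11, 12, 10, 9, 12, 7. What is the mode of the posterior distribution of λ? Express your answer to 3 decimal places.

Σxᵢ = 8+10+11+12+10+9+12+7 = 79, with n = 8.
Posterior ∝ λ^8e^(−6λ) · λ^79e^(−8λ) = λ^87e^(−14λ), i.e. Gamma(shape=88, rate=14).
The mode of a Gamma(a, b) with a ≥ 1 (shape–rate) is (a−1)/b = 87/14 ≈ 6.214.

λ̂_MAP = 6.214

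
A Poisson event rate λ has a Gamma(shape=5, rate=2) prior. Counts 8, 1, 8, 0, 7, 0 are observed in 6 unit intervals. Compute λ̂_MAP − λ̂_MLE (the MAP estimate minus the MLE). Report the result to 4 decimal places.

Σxᵢ = 24. Posterior is Gamma(29, 8); MAP = (29−1)/8 = 28/8 ≈ 3.50000.
MLE = x̄ = 24/6 ≈ 4.00000.
Difference = 28/8 − 24/6 = -1/2 ≈ -0.5000.

MAP − MLE = -0.5000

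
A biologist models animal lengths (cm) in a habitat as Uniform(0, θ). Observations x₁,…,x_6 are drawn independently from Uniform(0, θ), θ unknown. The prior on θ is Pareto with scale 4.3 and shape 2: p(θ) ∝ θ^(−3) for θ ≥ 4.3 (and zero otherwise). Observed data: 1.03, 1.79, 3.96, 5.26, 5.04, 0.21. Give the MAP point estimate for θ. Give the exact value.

The Uniform(0, θ) likelihood is θ^(−n) for θ ≥ max(xᵢ), zero otherwise. Here max(xᵢ) = 5.26.
Posterior ∝ θ^(−3) · θ^(−6) = θ^(−9) on θ ≥ max(4.3, 5.26) = 5.26.
This density is strictly decreasing in θ, so the posterior mode lies at the lower boundary of the support.

θ̂_MAP = 5.26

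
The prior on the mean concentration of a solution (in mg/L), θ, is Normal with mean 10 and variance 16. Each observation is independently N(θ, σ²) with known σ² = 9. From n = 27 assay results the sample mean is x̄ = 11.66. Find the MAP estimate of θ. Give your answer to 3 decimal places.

θ̂_MAP = 11.626

n = 27, x̄ = 11.66.
For a Normal prior and Normal likelihood with known variance, the posterior is Normal; its mode equals its mean, the precision-weighted average.
Prior precision 1/σ₀² = 1/16 = 0.0625; data precision n/σ² = 27/9 = 3.
θ̂ = (0.0625·10 + 3·11.66) / (0.0625 + 3) = 35.605/3.0625 = 14242/1225 ≈ 11.626.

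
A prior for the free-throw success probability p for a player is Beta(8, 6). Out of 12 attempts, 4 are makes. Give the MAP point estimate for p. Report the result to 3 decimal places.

Prior: Beta(8, 6).
Data: 4 successes in 12 trials. The binomial likelihood contributes p^4(1−p)^8, so the posterior is Beta(8+4, 6+8) = Beta(12, 14).
For Beta(a, b) with a, b > 1 the mode is (a−1)/(a+b−2) = 11/24 ≈ 0.458.

p̂_MAP = 0.458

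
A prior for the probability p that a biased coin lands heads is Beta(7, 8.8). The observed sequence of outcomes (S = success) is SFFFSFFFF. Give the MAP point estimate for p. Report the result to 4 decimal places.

p̂_MAP = 0.3509

Prior: Beta(7, 8.8).
Data: 2 successes in 9 trials (from the sequence). The binomial likelihood contributes p^2(1−p)^7, so the posterior is Beta(7+2, 8.8+7) = Beta(9, 15.8).
For Beta(a, b) with a, b > 1 the mode is (a−1)/(a+b−2) = 8/22.8 ≈ 0.3509.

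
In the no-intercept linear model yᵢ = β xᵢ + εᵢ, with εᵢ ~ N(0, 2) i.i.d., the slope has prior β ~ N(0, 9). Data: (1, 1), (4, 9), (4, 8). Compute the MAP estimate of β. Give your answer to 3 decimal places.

log p(β | y) = −Σ(yᵢ − βxᵢ)²/(2·2) − β²/(2·9) + const.
Setting the derivative to zero: Σxᵢ(yᵢ − βxᵢ)/2 − β/9 = 0, so β = Σxᵢyᵢ / (Σxᵢ² + σ²/τ²).
Σxᵢyᵢ = 1·1 + 4·9 + 4·8 = 69; Σxᵢ² = 33; σ²/τ² = 2/9.
β̂_MAP = 69 / (33 + 2/9) = 69/(299/9) = 27/13 ≈ 2.077.

β̂_MAP = 2.077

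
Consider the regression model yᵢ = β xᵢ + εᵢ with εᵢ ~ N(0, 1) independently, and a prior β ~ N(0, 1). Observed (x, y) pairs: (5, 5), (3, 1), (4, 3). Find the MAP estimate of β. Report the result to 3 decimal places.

log p(β | y) = −Σ(yᵢ − βxᵢ)²/(2·1) − β²/(2·1) + const.
Setting the derivative to zero: Σxᵢ(yᵢ − βxᵢ)/1 − β/1 = 0, so β = Σxᵢyᵢ / (Σxᵢ² + σ²/τ²).
Σxᵢyᵢ = 5·5 + 3·1 + 4·3 = 40; Σxᵢ² = 50; σ²/τ² = 1.
β̂_MAP = 40 / (50 + 1) = 40/51 ≈ 0.784.

β̂_MAP = 0.784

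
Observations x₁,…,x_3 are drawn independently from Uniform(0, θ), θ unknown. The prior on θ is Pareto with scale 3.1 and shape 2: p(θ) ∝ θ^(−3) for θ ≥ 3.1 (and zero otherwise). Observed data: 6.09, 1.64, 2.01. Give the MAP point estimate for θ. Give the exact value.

θ̂_MAP = 6.09

The Uniform(0, θ) likelihood is θ^(−n) for θ ≥ max(xᵢ), zero otherwise. Here max(xᵢ) = 6.09.
Posterior ∝ θ^(−3) · θ^(−3) = θ^(−6) on θ ≥ max(3.1, 6.09) = 6.09.
This density is strictly decreasing in θ, so the posterior mode lies at the lower boundary of the support.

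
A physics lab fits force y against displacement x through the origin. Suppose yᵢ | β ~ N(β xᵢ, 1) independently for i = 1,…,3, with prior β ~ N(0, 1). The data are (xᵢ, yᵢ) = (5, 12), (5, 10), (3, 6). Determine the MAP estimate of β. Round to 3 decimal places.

β̂_MAP = 2.133

log p(β | y) = −Σ(yᵢ − βxᵢ)²/(2·1) − β²/(2·1) + const.
Setting the derivative to zero: Σxᵢ(yᵢ − βxᵢ)/1 − β/1 = 0, so β = Σxᵢyᵢ / (Σxᵢ² + σ²/τ²).
Σxᵢyᵢ = 5·12 + 5·10 + 3·6 = 128; Σxᵢ² = 59; σ²/τ² = 1.
β̂_MAP = 128 / (59 + 1) = 128/60 ≈ 2.133.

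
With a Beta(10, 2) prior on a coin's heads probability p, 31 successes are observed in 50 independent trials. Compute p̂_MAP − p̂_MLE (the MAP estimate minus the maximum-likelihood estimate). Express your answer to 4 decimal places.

MAP − MLE = 0.0467

Posterior is Beta(41, 21); MAP = (41−1)/(62−2) = 40/60 ≈ 0.66667.
MLE ignores the prior: p̂_MLE = k/n = 31/50 ≈ 0.62000.
Difference = 40/60 − 31/50 = 7/150 ≈ 0.0467.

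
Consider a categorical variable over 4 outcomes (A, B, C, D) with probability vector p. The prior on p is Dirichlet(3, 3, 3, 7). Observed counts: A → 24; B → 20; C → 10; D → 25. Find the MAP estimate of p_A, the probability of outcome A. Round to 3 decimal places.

MAP estimate of p_A = 0.286

The posterior is Dirichlet(αᵢ + nᵢ) = Dirichlet(27, 23, 13, 32).
For a Dirichlet(a₁,…,a_K) with all aᵢ > 1, the mode has j-th component (aⱼ − 1)/(Σaᵢ − K).
Here Σaᵢ = 95 and K = 4, so p_A = (27 − 1)/(95 − 4) = 26/91 ≈ 0.286.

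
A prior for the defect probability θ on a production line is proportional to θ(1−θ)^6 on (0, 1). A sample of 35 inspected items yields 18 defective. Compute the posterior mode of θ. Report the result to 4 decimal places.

The prior density ∝ θ(1−θ)^6 is the kernel of Beta(2, 7).
Data: 18 successes in 35 trials. The binomial likelihood contributes θ^18(1−θ)^17, so the posterior is Beta(2+18, 7+17) = Beta(20, 24).
For Beta(a, b) with a, b > 1 the mode is (a−1)/(a+b−2) = 19/42 ≈ 0.4524.

θ̂_MAP = 0.4524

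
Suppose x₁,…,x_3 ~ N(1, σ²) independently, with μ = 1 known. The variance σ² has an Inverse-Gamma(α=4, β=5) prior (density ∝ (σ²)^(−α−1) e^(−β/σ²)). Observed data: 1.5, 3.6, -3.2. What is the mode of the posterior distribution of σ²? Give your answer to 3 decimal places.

σ̂²_MAP = 2.665

Sum of squared deviations about the known mean: SS = (1.5−1)² + (3.6−1)² + (-3.2−1)² = 24.65.
The Normal likelihood contributes (σ²)^(−n/2) exp(−SS/(2σ²)), so the posterior is Inverse-Gamma(α + n/2, β + SS/2) = Inverse-Gamma(5.5, 17.325).
The mode of Inverse-Gamma(a, b) is b/(a+1) = 17.325/6.5 ≈ 2.665.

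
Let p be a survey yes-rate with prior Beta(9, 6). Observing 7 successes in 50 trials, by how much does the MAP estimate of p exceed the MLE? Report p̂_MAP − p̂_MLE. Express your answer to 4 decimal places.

Posterior is Beta(16, 49); MAP = (16−1)/(65−2) = 15/63 ≈ 0.23810.
MLE ignores the prior: p̂_MLE = k/n = 7/50 ≈ 0.14000.
Difference = 15/63 − 7/50 = 103/1050 ≈ 0.0981.

MAP − MLE = 0.0981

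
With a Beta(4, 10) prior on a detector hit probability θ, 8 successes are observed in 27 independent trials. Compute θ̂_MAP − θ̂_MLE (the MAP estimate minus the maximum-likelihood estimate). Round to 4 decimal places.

Posterior is Beta(12, 29); MAP = (12−1)/(41−2) = 11/39 ≈ 0.28205.
MLE ignores the prior: θ̂_MLE = k/n = 8/27 ≈ 0.29630.
Difference = 11/39 − 8/27 = -5/351 ≈ -0.0142.

MAP − MLE = -0.0142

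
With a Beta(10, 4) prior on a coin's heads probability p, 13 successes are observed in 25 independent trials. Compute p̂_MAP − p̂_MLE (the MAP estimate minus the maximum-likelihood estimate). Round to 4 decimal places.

Posterior is Beta(23, 16); MAP = (23−1)/(39−2) = 22/37 ≈ 0.59459.
MLE ignores the prior: p̂_MLE = k/n = 13/25 ≈ 0.52000.
Difference = 22/37 − 13/25 = 69/925 ≈ 0.0746.

MAP − MLE = 0.0746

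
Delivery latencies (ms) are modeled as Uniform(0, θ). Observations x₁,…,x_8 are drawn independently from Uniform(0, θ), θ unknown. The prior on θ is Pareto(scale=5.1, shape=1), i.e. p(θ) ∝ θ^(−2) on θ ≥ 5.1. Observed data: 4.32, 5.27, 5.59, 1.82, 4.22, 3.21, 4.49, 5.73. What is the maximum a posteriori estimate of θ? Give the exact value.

θ̂_MAP = 5.73

The Uniform(0, θ) likelihood is θ^(−n) for θ ≥ max(xᵢ), zero otherwise. Here max(xᵢ) = 5.73.
Posterior ∝ θ^(−2) · θ^(−8) = θ^(−10) on θ ≥ max(5.1, 5.73) = 5.73.
This density is strictly decreasing in θ, so the posterior mode lies at the lower boundary of the support.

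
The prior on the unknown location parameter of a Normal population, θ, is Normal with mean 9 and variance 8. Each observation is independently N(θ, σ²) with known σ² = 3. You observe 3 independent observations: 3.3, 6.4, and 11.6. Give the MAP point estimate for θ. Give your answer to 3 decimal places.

n = 3; x̄ = (3.3 + 6.4 + 11.6)/3 = 21.3/3 = 7.1.
For a Normal prior and Normal likelihood with known variance, the posterior is Normal; its mode equals its mean, the precision-weighted average.
Prior precision 1/σ₀² = 1/8 = 0.125; data precision n/σ² = 3/3 = 1.
θ̂ = (0.125·9 + 1·7.1) / (0.125 + 1) = 8.225/1.125 = 329/45 ≈ 7.311.

θ̂_MAP = 7.311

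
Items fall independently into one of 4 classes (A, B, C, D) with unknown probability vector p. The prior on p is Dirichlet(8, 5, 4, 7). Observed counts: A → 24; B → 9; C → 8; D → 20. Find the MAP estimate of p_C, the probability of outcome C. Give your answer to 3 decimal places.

MAP estimate of p_C = 0.136

The posterior is Dirichlet(αᵢ + nᵢ) = Dirichlet(32, 14, 12, 27).
For a Dirichlet(a₁,…,a_K) with all aᵢ > 1, the mode has j-th component (aⱼ − 1)/(Σaᵢ − K).
Here Σaᵢ = 85 and K = 4, so p_C = (12 − 1)/(85 − 4) = 11/81 ≈ 0.136.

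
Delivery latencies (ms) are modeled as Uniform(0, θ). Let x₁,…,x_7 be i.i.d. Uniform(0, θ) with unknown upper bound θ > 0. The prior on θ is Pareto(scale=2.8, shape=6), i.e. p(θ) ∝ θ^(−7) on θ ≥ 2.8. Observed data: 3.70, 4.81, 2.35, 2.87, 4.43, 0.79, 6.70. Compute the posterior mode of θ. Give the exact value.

θ̂_MAP = 6.70

The Uniform(0, θ) likelihood is θ^(−n) for θ ≥ max(xᵢ), zero otherwise. Here max(xᵢ) = 6.70.
Posterior ∝ θ^(−7) · θ^(−7) = θ^(−14) on θ ≥ max(2.8, 6.70) = 6.70.
This density is strictly decreasing in θ, so the posterior mode lies at the lower boundary of the support.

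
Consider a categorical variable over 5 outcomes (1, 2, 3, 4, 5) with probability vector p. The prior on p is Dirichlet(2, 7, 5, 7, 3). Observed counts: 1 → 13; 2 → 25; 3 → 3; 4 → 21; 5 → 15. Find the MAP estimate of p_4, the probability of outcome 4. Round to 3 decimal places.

MAP estimate: 0.281

The posterior is Dirichlet(αᵢ + nᵢ) = Dirichlet(15, 32, 8, 28, 18).
For a Dirichlet(a₁,…,a_K) with all aᵢ > 1, the mode has j-th component (aⱼ − 1)/(Σaᵢ − K).
Here Σaᵢ = 101 and K = 5, so p_4 = (28 − 1)/(101 − 5) = 27/96 ≈ 0.281.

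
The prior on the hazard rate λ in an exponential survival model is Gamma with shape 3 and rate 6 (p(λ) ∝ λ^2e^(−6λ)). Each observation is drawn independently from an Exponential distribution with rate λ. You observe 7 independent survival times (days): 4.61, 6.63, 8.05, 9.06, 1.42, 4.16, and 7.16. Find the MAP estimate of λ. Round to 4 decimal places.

λ̂_MAP = 0.1911

The Exponential(rate=λ) likelihood is ∝ λ^n e^(−λΣtᵢ). Here n = 7 and Σtᵢ = 4.61 + 6.63 + 8.05 + 9.06 + 1.42 + 4.16 + 7.16 = 41.09.
Posterior ∝ λ^2e^(−6λ) · λ^7e^(−41.09λ) = λ^9e^(−47.09λ), i.e. Gamma(10, 47.09).
Mode = (a−1)/b = 9/47.09 ≈ 0.1911.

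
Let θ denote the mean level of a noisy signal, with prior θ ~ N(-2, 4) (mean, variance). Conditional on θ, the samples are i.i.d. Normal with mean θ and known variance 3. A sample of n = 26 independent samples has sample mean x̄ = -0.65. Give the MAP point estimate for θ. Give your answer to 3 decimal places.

θ̂_MAP = -0.688

n = 26, x̄ = -0.65.
For a Normal prior and Normal likelihood with known variance, the posterior is Normal; its mode equals its mean, the precision-weighted average.
Prior precision 1/σ₀² = 1/4 = 0.25; data precision n/σ² = 26/3.
θ̂ = (0.25·(-2) + (26/3)·(-0.65)) / (0.25 + 26/3) = (-92/15)/(107/12) = -368/535 ≈ -0.688.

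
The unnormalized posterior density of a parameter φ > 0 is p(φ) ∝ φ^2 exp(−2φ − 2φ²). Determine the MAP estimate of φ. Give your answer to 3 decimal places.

φ̂_MAP = 0.500

ℓ'(φ) = 2/φ − 2 − 4φ. Setting this to zero and multiplying by φ: 4φ² + 2φ − 2 = 0.
φ = (−2 + √(2² + 4·4·2)) / (2·4) = (−2 + √36) / 8 = (−2 + 6)/8 = 1/2.
ℓ''(φ) = −2/φ² − 4 < 0, confirming a maximum.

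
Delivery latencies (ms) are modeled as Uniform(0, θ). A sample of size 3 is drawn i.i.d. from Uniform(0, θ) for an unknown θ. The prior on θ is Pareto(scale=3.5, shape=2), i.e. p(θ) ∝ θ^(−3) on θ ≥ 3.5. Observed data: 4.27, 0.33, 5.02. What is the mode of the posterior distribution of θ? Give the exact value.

The Uniform(0, θ) likelihood is θ^(−n) for θ ≥ max(xᵢ), zero otherwise. Here max(xᵢ) = 5.02.
Posterior ∝ θ^(−3) · θ^(−3) = θ^(−6) on θ ≥ max(3.5, 5.02) = 5.02.
This density is strictly decreasing in θ, so the posterior mode lies at the lower boundary of the support.

θ̂_MAP = 5.02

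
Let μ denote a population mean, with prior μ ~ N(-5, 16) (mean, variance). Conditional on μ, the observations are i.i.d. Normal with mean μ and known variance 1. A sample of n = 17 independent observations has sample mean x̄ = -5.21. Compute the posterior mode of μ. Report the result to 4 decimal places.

n = 17, x̄ = -5.21.
For a Normal prior and Normal likelihood with known variance, the posterior is Normal; its mode equals its mean, the precision-weighted average.
Prior precision 1/σ₀² = 1/16 = 0.0625; data precision n/σ² = 17/1 = 17.
μ̂ = (0.0625·(-5) + 17·(-5.21)) / (0.0625 + 17) = (-88.8825)/17.0625 = -1693/325 ≈ -5.2092.

μ̂_MAP = -5.2092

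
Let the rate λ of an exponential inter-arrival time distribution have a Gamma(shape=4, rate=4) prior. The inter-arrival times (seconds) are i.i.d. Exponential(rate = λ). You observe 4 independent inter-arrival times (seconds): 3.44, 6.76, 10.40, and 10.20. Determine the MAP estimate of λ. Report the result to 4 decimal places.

The Exponential(rate=λ) likelihood is ∝ λ^n e^(−λΣtᵢ). Here n = 4 and Σtᵢ = 3.44 + 6.76 + 10.40 + 10.20 = 30.80.
Posterior ∝ λ^3e^(−4λ) · λ^4e^(−30.80λ) = λ^7e^(−34.80λ), i.e. Gamma(8, 34.80).
Mode = (a−1)/b = 7/34.80 ≈ 0.2011.

λ̂_MAP = 0.2011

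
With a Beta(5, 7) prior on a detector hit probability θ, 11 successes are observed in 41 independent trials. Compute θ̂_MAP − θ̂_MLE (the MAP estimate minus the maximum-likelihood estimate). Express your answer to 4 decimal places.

MAP − MLE = 0.0258

Posterior is Beta(16, 37); MAP = (16−1)/(53−2) = 15/51 ≈ 0.29412.
MLE ignores the prior: θ̂_MLE = k/n = 11/41 ≈ 0.26829.
Difference = 15/51 − 11/41 = 18/697 ≈ 0.0258.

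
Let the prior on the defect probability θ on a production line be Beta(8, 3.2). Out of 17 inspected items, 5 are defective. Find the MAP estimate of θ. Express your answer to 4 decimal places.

Prior: Beta(8, 3.2).
Data: 5 successes in 17 trials. The binomial likelihood contributes θ^5(1−θ)^12, so the posterior is Beta(8+5, 3.2+12) = Beta(13, 15.2).
For Beta(a, b) with a, b > 1 the mode is (a−1)/(a+b−2) = 12/26.2 ≈ 0.4580.

θ̂_MAP = 0.4580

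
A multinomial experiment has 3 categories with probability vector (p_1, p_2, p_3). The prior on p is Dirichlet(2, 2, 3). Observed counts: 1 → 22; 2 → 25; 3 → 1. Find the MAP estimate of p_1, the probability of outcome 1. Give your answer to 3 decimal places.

The posterior is Dirichlet(αᵢ + nᵢ) = Dirichlet(24, 27, 4).
For a Dirichlet(a₁,…,a_K) with all aᵢ > 1, the mode has j-th component (aⱼ − 1)/(Σaᵢ − K).
Here Σaᵢ = 55 and K = 3, so p_1 = (24 − 1)/(55 − 3) = 23/52 ≈ 0.442.

MAP estimate: 0.442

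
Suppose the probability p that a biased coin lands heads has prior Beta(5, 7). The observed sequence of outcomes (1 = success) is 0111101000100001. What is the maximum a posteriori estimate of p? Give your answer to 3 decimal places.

Prior: Beta(5, 7).
Data: 7 successes in 16 trials (from the sequence). The binomial likelihood contributes p^7(1−p)^9, so the posterior is Beta(5+7, 7+9) = Beta(12, 16).
For Beta(a, b) with a, b > 1 the mode is (a−1)/(a+b−2) = 11/26 ≈ 0.423.

p̂_MAP = 0.423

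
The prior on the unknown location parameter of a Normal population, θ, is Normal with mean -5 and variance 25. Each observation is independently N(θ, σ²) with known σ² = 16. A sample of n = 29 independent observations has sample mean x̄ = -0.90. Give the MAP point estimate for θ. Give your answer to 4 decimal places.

n = 29, x̄ = -0.90.
For a Normal prior and Normal likelihood with known variance, the posterior is Normal; its mode equals its mean, the precision-weighted average.
Prior precision 1/σ₀² = 1/25 = 0.04; data precision n/σ² = 29/16 = 1.8125.
θ̂ = (0.04·(-5) + 1.8125·(-0.9)) / (0.04 + 1.8125) = (-1.83125)/1.8525 = -1465/1482 ≈ -0.9885.

θ̂_MAP = -0.9885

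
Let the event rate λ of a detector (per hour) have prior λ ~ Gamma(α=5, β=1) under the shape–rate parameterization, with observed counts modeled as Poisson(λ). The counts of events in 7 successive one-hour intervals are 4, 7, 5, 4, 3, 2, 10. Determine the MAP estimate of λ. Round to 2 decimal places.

λ̂_MAP = 4.88

Σxᵢ = 4+7+5+4+3+2+10 = 35, with n = 7.
Posterior ∝ λ^4e^(−1λ) · λ^35e^(−7λ) = λ^39e^(−8λ), i.e. Gamma(shape=40, rate=8).
The mode of a Gamma(a, b) with a ≥ 1 (shape–rate) is (a−1)/b = 39/8 ≈ 4.88.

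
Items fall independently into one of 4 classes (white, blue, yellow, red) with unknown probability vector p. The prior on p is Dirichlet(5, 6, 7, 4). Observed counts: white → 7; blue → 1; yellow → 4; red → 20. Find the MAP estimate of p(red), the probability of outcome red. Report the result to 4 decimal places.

MAP estimate of p(red) = 0.4600

The posterior is Dirichlet(αᵢ + nᵢ) = Dirichlet(12, 7, 11, 24).
For a Dirichlet(a₁,…,a_K) with all aᵢ > 1, the mode has j-th component (aⱼ − 1)/(Σaᵢ − K).
Here Σaᵢ = 54 and K = 4, so p(red) = (24 − 1)/(54 − 4) = 23/50 ≈ 0.4600.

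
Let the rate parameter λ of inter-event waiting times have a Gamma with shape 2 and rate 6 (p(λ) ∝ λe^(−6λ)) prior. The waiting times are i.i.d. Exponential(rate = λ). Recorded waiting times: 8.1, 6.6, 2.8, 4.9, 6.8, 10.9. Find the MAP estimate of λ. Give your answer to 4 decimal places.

The Exponential(rate=λ) likelihood is ∝ λ^n e^(−λΣtᵢ). Here n = 6 and Σtᵢ = 8.1 + 6.6 + 2.8 + 4.9 + 6.8 + 10.9 = 40.1.
Posterior ∝ λe^(−6λ) · λ^6e^(−40.1λ) = λ^7e^(−46.1λ), i.e. Gamma(8, 46.1).
Mode = (a−1)/b = 7/46.1 ≈ 0.1518.

λ̂_MAP = 0.1518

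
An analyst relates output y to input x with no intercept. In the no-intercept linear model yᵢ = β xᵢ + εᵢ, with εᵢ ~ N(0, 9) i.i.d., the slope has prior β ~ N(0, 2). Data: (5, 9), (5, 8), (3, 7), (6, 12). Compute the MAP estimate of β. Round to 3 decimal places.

log p(β | y) = −Σ(yᵢ − βxᵢ)²/(2·9) − β²/(2·2) + const.
Setting the derivative to zero: Σxᵢ(yᵢ − βxᵢ)/9 − β/2 = 0, so β = Σxᵢyᵢ / (Σxᵢ² + σ²/τ²).
Σxᵢyᵢ = 5·9 + 5·8 + 3·7 + 6·12 = 178; Σxᵢ² = 95; σ²/τ² = 4.5.
β̂_MAP = 178 / (95 + 4.5) = 178/99.5 ≈ 1.789.

β̂_MAP = 1.789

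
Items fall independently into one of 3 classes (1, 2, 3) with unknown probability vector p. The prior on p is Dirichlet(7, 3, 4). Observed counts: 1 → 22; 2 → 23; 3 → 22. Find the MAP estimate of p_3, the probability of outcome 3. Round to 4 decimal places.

The posterior is Dirichlet(αᵢ + nᵢ) = Dirichlet(29, 26, 26).
For a Dirichlet(a₁,…,a_K) with all aᵢ > 1, the mode has j-th component (aⱼ − 1)/(Σaᵢ − K).
Here Σaᵢ = 81 and K = 3, so p_3 = (26 − 1)/(81 − 3) = 25/78 ≈ 0.3205.

MAP estimate: 0.3205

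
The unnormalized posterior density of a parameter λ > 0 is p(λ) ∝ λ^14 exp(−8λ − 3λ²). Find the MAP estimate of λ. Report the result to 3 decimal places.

ℓ'(λ) = 14/λ − 8 − 6λ. Setting this to zero and multiplying by λ: 6λ² + 8λ − 14 = 0.
λ = (−8 + √(8² + 4·6·14)) / (2·6) = (−8 + √400) / 12 = (−8 + 20)/12 = 1.
ℓ''(λ) = −14/λ² − 6 < 0, confirming a maximum.

λ̂_MAP = 1.000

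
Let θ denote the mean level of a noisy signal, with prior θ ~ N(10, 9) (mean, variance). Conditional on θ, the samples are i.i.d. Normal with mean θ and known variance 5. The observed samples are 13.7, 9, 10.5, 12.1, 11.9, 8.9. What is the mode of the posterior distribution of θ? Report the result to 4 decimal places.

n = 6; x̄ = (13.7 + 9 + 10.5 + 12.1 + 11.9 + 8.9)/6 = 66.1/6 = 661/60 ≈ 11.0167.
For a Normal prior and Normal likelihood with known variance, the posterior is Normal; its mode equals its mean, the precision-weighted average.
Prior precision 1/σ₀² = 1/9; data precision n/σ² = 6/5 = 1.2.
θ̂ = ((1/9)·10 + 1.2·(661/60)) / (1/9 + 1.2) = (6449/450)/(59/45) = 6449/590 ≈ 10.9305.

θ̂_MAP = 10.9305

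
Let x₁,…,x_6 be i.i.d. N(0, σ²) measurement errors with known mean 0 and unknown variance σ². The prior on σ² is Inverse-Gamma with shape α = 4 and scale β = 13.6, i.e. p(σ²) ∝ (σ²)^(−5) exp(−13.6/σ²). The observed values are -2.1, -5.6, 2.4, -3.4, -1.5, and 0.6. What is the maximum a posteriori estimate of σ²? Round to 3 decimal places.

Sum of squared deviations about the known mean: SS = (-2.1−0)² + (-5.6−0)² + (2.4−0)² + (-3.4−0)² + (-1.5−0)² + (0.6−0)² = 55.7.
The Normal likelihood contributes (σ²)^(−n/2) exp(−SS/(2σ²)), so the posterior is Inverse-Gamma(α + n/2, β + SS/2) = Inverse-Gamma(7, 41.45).
The mode of Inverse-Gamma(a, b) is b/(a+1) = 41.45/8 ≈ 5.181.

σ̂²_MAP = 5.181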